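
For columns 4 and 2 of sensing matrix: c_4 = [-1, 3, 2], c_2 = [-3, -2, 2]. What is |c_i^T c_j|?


Inner product: -1*-3 + 3*-2 + 2*2
Products: [3, -6, 4]
Sum = 1.
|dot| = 1.

1


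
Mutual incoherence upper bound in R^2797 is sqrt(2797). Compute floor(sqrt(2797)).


52^2 = 2704 <= 2797 < 2809 = 53^2, so 52 <= sqrt(2797) < 53.
floor(sqrt(2797)) = 52.

52


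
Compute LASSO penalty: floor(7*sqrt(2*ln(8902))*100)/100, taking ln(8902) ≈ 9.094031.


ln(8902) ≈ 9.094031.
2*ln(n) ≈ 18.188062.
sqrt(2*ln(n)) ≈ sqrt(18.188062) ≈ 4.264746.
lambda ≈ 7*4.264746 = 29.853222.
floor(lambda*100)/100 = 29.85.

29.85


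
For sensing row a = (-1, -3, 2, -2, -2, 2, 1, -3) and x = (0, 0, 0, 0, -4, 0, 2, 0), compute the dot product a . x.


Non-zero terms: ['-2*-4', '1*2']
Products: [8, 2]
y = sum = 10.

10


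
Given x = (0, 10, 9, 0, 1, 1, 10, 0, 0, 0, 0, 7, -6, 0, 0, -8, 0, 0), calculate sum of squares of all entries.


Non-zero entries: [(1, 10), (2, 9), (4, 1), (5, 1), (6, 10), (11, 7), (12, -6), (15, -8)]
Squares: [100, 81, 1, 1, 100, 49, 36, 64]
||x||_2^2 = sum = 432.

432


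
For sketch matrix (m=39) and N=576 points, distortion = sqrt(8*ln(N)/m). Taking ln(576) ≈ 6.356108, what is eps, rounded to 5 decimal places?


ln(576) ≈ 6.356108.
8*ln(N)/m ≈ 8*6.356108/39 ≈ 1.30381703.
eps = sqrt(1.30381703) ≈ 1.1418481 ≈ 1.14185.

1.14185


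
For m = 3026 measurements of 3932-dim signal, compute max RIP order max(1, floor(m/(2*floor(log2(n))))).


floor(log2(3932)) = 11.
2*11 = 22.
m/(2*floor(log2(n))) = 3026/22 ≈ 137.5455.
floor = 137.
k = max(1, 137) = 137.

137


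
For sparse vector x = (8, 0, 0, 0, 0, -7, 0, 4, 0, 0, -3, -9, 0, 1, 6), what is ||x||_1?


Non-zero entries: [(0, 8), (5, -7), (7, 4), (10, -3), (11, -9), (13, 1), (14, 6)]
Absolute values: [8, 7, 4, 3, 9, 1, 6]
||x||_1 = sum = 38.

38


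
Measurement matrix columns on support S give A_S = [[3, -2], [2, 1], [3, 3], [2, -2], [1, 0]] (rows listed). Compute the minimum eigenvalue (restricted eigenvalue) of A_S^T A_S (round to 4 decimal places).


A_S^T A_S = [[27, 1], [1, 18]].
trace = 45.
det = 485.
disc = trace^2 - 4*det = 2025 - 4*485 = 85.
sqrt(85) ≈ 9.219544.
lam_min = (45 - sqrt(85))/2 ≈ (45 - 9.219544)/2 = 17.890228 ≈ 17.8902.

17.8902


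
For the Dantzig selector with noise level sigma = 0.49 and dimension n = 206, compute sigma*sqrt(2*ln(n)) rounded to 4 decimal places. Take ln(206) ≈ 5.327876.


ln(206) ≈ 5.327876.
2*ln(n) ≈ 10.655752.
sqrt(2*ln(n)) ≈ sqrt(10.655752) ≈ 3.264315.
threshold ≈ 0.49*3.264315 = 1.59951435 ≈ 1.5995.

1.5995


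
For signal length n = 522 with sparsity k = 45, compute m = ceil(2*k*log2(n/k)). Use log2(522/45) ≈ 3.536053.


log2(n/k) = log2(522/45) ≈ 3.536053.
2*k*log2(n/k) ≈ 2*45*3.536053 = 318.24477.
m = ceil(318.24477) = 319.

319


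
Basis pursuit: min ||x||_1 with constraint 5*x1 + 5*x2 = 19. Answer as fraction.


Axis intercepts:
  x1 = 19/5, x2 = 0: L1 = 19/5
  x1 = 0, x2 = 19/5: L1 = 19/5
x* = (19/5, 0)
||x*||_1 = 19/5.

19/5


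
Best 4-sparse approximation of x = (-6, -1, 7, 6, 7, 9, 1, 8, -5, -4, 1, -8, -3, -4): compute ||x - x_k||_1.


Sorted |x_i| descending: [9, 8, 8, 7, 7, 6, 6, 5, 4, 4, 3, 1, 1, 1]
Keep top 4: [9, 8, 8, 7]
Tail entries: [7, 6, 6, 5, 4, 4, 3, 1, 1, 1]
L1 error = sum of tail = 38.

38


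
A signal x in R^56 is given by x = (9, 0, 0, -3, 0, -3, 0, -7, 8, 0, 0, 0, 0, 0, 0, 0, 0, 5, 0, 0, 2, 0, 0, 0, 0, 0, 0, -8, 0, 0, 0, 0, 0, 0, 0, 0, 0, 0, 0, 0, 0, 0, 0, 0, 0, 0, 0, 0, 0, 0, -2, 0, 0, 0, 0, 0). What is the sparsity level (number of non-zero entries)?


Non-zero positions: [0, 3, 5, 7, 8, 17, 20, 27, 50].
Sparsity = 9.

9


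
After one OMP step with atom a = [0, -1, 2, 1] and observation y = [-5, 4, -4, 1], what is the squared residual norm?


a^T a = 6.
a^T y = -11.
coeff = -11/6 = -11/6.
||r||^2 = 227/6.

227/6


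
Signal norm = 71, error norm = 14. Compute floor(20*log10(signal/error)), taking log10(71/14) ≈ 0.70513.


||x||/||e|| = 71/14.
log10(71/14) ≈ 0.70513.
20*log10(||x||/||e||) ≈ 20*0.70513 = 14.1026.
floor(14.1026) = 14.

14


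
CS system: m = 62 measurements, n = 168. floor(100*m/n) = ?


100*m/n = 100*62/168 ≈ 36.9048.
floor = 36.

36


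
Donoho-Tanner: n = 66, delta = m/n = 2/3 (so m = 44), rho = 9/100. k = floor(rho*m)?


m = 2/3*66 = 44.
rho = 9/100.
rho*m = 9/100*44 = 3.96.
k = floor(3.96) = 3.

3


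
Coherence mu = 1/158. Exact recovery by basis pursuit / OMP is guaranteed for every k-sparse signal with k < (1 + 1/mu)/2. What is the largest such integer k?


1/mu = 158.
1 + 1/mu = 159.
(1 + 1/mu)/2 = 79.5 is not an integer, so k_max = floor(79.5) = 79.

79


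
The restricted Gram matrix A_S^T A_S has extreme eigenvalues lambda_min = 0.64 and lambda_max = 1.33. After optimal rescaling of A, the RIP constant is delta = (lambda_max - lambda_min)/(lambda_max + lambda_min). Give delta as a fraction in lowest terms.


lambda_max - lambda_min = 1.33 - 0.64 = 0.69.
lambda_max + lambda_min = 1.33 + 0.64 = 1.97.
delta = 0.69/1.97 = 69/197.

69/197


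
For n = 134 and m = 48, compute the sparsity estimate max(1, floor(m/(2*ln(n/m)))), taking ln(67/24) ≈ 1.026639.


n/m = 134/48 = 67/24.
ln(n/m) ≈ 1.026639.
2*ln(n/m) ≈ 2.053278.
m/(2*ln(n/m)) ≈ 48/2.053278 ≈ 23.3773.
floor = 23.
k_max = max(1, 23) = 23.

23


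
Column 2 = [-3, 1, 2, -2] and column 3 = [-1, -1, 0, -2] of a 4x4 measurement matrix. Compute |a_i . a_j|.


Inner product: -3*-1 + 1*-1 + 2*0 + -2*-2
Products: [3, -1, 0, 4]
Sum = 6.
|dot| = 6.

6


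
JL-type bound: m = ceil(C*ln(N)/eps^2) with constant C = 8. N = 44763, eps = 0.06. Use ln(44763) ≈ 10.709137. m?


ln(44763) ≈ 10.709137.
eps^2 = 0.06^2 = 0.0036.
C*ln(N)/eps^2 ≈ 8*10.709137/0.0036 ≈ 23798.0822.
m = ceil(23798.0822) = 23799.

23799


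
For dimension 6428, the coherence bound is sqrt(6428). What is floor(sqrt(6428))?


80^2 = 6400 <= 6428 < 6561 = 81^2, so 80 <= sqrt(6428) < 81.
floor(sqrt(6428)) = 80.

80


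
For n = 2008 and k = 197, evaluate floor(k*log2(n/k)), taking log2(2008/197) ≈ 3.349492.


log2(n/k) = log2(2008/197) ≈ 3.349492.
k*log2(n/k) ≈ 197*3.349492 = 659.849924.
floor(659.849924) = 659.

659


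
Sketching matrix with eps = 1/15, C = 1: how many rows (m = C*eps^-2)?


1/eps = 15.
(1/eps)^2 = 225.
m = 1*225 = 225.

225


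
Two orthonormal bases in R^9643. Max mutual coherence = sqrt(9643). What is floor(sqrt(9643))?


98^2 = 9604 <= 9643 < 9801 = 99^2, so 98 <= sqrt(9643) < 99.
floor(sqrt(9643)) = 98.

98


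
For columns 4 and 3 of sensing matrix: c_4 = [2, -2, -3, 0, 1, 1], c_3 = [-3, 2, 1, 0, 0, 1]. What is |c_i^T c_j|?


Inner product: 2*-3 + -2*2 + -3*1 + 0*0 + 1*0 + 1*1
Products: [-6, -4, -3, 0, 0, 1]
Sum = -12.
|dot| = 12.

12


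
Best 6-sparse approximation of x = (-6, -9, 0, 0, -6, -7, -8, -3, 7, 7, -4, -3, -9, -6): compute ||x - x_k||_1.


Sorted |x_i| descending: [9, 9, 8, 7, 7, 7, 6, 6, 6, 4, 3, 3, 0, 0]
Keep top 6: [9, 9, 8, 7, 7, 7]
Tail entries: [6, 6, 6, 4, 3, 3, 0, 0]
L1 error = sum of tail = 28.

28


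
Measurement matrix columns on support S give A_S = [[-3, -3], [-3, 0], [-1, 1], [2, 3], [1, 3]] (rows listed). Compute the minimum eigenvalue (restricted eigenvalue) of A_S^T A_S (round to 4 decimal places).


A_S^T A_S = [[24, 17], [17, 28]].
trace = 52.
det = 383.
disc = trace^2 - 4*det = 2704 - 4*383 = 1172.
sqrt(1172) ≈ 34.234486.
lam_min = (52 - sqrt(1172))/2 ≈ (52 - 34.234486)/2 = 8.882757 ≈ 8.8828.

8.8828


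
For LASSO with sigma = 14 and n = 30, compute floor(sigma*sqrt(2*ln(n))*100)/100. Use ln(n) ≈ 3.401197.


ln(30) ≈ 3.401197.
2*ln(n) ≈ 6.802394.
sqrt(2*ln(n)) ≈ sqrt(6.802394) ≈ 2.60814.
lambda ≈ 14*2.60814 = 36.51396.
floor(lambda*100)/100 = 36.51.

36.51


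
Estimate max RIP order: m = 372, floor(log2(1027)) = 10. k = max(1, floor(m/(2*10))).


floor(log2(1027)) = 10.
2*10 = 20.
m/(2*floor(log2(n))) = 372/20 ≈ 18.6.
floor = 18.
k = max(1, 18) = 18.

18


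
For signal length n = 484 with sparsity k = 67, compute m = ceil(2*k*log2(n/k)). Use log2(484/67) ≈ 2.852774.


log2(n/k) = log2(484/67) ≈ 2.852774.
2*k*log2(n/k) ≈ 2*67*2.852774 = 382.271716.
m = ceil(382.271716) = 383.

383


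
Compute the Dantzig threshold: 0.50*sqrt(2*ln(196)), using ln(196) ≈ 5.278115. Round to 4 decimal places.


ln(196) ≈ 5.278115.
2*ln(n) ≈ 10.55623.
sqrt(2*ln(n)) ≈ sqrt(10.55623) ≈ 3.249035.
threshold ≈ 0.50*3.249035 = 1.6245175 ≈ 1.6245.

1.6245


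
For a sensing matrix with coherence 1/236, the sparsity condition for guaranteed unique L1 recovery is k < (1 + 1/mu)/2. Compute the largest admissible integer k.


1/mu = 236.
1 + 1/mu = 237.
(1 + 1/mu)/2 = 118.5 is not an integer, so k_max = floor(118.5) = 118.

118


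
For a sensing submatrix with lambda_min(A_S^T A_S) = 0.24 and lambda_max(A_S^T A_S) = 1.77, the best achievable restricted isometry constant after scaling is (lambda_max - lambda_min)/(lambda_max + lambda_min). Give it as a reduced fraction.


lambda_max - lambda_min = 1.77 - 0.24 = 1.53.
lambda_max + lambda_min = 1.77 + 0.24 = 2.01.
delta = 1.53/2.01 = 153/201 = 51/67.

51/67


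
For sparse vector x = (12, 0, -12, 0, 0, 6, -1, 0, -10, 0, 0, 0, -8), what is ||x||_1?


Non-zero entries: [(0, 12), (2, -12), (5, 6), (6, -1), (8, -10), (12, -8)]
Absolute values: [12, 12, 6, 1, 10, 8]
||x||_1 = sum = 49.

49


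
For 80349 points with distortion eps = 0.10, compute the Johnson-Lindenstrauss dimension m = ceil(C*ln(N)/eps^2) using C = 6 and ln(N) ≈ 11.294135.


ln(80349) ≈ 11.294135.
eps^2 = 0.10^2 = 0.01.
C*ln(N)/eps^2 ≈ 6*11.294135/0.01 ≈ 6776.481.
m = ceil(6776.481) = 6777.

6777


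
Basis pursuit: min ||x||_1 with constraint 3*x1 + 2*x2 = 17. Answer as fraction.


Axis intercepts:
  x1 = 17/3, x2 = 0: L1 = 17/3
  x1 = 0, x2 = 17/2: L1 = 17/2
x* = (17/3, 0)
||x*||_1 = 17/3.

17/3


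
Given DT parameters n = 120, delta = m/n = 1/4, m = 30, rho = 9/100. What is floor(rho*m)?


m = 1/4*120 = 30.
rho = 9/100.
rho*m = 9/100*30 = 2.7.
k = floor(2.7) = 2.

2


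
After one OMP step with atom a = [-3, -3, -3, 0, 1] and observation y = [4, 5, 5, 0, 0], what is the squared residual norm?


a^T a = 28.
a^T y = -42.
coeff = -42/28 = -3/2.
||r||^2 = 3.

3


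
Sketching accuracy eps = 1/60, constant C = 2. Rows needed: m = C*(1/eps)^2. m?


1/eps = 60.
(1/eps)^2 = 3600.
m = 2*3600 = 7200.

7200


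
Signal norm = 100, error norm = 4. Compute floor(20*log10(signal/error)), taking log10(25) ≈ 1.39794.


||x||/||e|| = 100/4 = 25.
log10(25) ≈ 1.39794.
20*log10(||x||/||e||) ≈ 20*1.39794 = 27.9588.
floor(27.9588) = 27.

27


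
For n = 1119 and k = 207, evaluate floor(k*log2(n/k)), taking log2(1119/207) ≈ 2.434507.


log2(n/k) = log2(1119/207) ≈ 2.434507.
k*log2(n/k) ≈ 207*2.434507 = 503.942949.
floor(503.942949) = 503.

503


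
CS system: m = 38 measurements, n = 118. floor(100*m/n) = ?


100*m/n = 100*38/118 ≈ 32.2034.
floor = 32.

32


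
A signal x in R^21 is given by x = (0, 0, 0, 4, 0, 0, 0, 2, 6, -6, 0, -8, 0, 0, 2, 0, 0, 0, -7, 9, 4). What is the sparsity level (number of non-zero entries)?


Non-zero positions: [3, 7, 8, 9, 11, 14, 18, 19, 20].
Sparsity = 9.

9


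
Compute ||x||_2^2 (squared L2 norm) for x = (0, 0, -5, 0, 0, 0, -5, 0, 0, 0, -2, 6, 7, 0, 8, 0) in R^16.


Non-zero entries: [(2, -5), (6, -5), (10, -2), (11, 6), (12, 7), (14, 8)]
Squares: [25, 25, 4, 36, 49, 64]
||x||_2^2 = sum = 203.

203


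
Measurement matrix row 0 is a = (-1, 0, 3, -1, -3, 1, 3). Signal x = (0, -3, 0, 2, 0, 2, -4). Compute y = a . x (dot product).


Non-zero terms: ['0*-3', '-1*2', '1*2', '3*-4']
Products: [0, -2, 2, -12]
y = sum = -12.

-12


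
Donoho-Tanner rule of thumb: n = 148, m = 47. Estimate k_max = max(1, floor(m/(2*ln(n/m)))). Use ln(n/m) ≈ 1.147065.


n/m = 148/47.
ln(n/m) ≈ 1.147065.
2*ln(n/m) ≈ 2.29413.
m/(2*ln(n/m)) ≈ 47/2.29413 ≈ 20.4871.
floor = 20.
k_max = max(1, 20) = 20.

20


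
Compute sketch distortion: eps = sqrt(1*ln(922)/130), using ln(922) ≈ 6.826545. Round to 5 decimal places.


ln(922) ≈ 6.826545.
1*ln(N)/m ≈ 1*6.826545/130 ≈ 0.05251188.
eps = sqrt(0.05251188) ≈ 0.2291547 ≈ 0.22915.

0.22915


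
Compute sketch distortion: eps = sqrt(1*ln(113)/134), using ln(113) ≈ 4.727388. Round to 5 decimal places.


ln(113) ≈ 4.727388.
1*ln(N)/m ≈ 1*4.727388/134 ≈ 0.03527901.
eps = sqrt(0.03527901) ≈ 0.1878271 ≈ 0.18783.

0.18783


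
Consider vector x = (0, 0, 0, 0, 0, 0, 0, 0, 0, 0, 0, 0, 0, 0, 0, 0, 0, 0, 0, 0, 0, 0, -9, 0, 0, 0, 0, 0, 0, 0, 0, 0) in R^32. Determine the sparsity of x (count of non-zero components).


Non-zero positions: [22].
Sparsity = 1.

1


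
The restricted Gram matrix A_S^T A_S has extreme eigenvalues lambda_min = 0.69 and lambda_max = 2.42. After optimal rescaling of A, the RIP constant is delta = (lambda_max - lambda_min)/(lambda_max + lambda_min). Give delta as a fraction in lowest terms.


lambda_max - lambda_min = 2.42 - 0.69 = 1.73.
lambda_max + lambda_min = 2.42 + 0.69 = 3.11.
delta = 1.73/3.11 = 173/311.

173/311


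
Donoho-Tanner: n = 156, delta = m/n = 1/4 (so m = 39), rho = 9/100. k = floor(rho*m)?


m = 1/4*156 = 39.
rho = 9/100.
rho*m = 9/100*39 = 3.51.
k = floor(3.51) = 3.

3


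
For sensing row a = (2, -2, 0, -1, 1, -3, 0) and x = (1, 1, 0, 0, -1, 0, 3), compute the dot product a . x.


Non-zero terms: ['2*1', '-2*1', '1*-1', '0*3']
Products: [2, -2, -1, 0]
y = sum = -1.

-1


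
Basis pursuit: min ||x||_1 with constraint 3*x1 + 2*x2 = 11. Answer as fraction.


Axis intercepts:
  x1 = 11/3, x2 = 0: L1 = 11/3
  x1 = 0, x2 = 11/2: L1 = 11/2
x* = (11/3, 0)
||x*||_1 = 11/3.

11/3


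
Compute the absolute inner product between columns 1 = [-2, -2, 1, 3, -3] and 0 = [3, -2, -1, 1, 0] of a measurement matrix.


Inner product: -2*3 + -2*-2 + 1*-1 + 3*1 + -3*0
Products: [-6, 4, -1, 3, 0]
Sum = 0.
|dot| = 0.

0


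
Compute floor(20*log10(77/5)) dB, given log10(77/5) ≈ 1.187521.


||x||/||e|| = 77/5.
log10(77/5) ≈ 1.187521.
20*log10(||x||/||e||) ≈ 20*1.187521 = 23.75042.
floor(23.75042) = 23.

23


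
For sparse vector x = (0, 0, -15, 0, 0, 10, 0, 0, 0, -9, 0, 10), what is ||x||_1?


Non-zero entries: [(2, -15), (5, 10), (9, -9), (11, 10)]
Absolute values: [15, 10, 9, 10]
||x||_1 = sum = 44.

44


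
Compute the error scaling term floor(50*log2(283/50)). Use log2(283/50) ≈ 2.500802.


log2(n/k) = log2(283/50) ≈ 2.500802.
k*log2(n/k) ≈ 50*2.500802 = 125.0401.
floor(125.0401) = 125.

125


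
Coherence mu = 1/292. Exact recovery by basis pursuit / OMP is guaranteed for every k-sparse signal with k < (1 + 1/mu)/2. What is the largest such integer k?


1/mu = 292.
1 + 1/mu = 293.
(1 + 1/mu)/2 = 146.5 is not an integer, so k_max = floor(146.5) = 146.

146


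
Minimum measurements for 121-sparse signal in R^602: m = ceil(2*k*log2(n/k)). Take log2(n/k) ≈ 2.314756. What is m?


log2(n/k) = log2(602/121) ≈ 2.314756.
2*k*log2(n/k) ≈ 2*121*2.314756 = 560.170952.
m = ceil(560.170952) = 561.

561


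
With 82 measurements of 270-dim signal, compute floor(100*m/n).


100*m/n = 100*82/270 ≈ 30.3704.
floor = 30.

30


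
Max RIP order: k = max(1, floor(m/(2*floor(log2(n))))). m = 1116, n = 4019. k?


floor(log2(4019)) = 11.
2*11 = 22.
m/(2*floor(log2(n))) = 1116/22 ≈ 50.7273.
floor = 50.
k = max(1, 50) = 50.

50


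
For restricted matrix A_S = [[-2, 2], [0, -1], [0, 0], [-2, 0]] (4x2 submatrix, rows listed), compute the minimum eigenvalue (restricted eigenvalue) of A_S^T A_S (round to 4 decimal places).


A_S^T A_S = [[8, -4], [-4, 5]].
trace = 13.
det = 24.
disc = trace^2 - 4*det = 169 - 4*24 = 73.
sqrt(73) ≈ 8.544004.
lam_min = (13 - sqrt(73))/2 ≈ (13 - 8.544004)/2 = 2.227998 ≈ 2.2280.

2.2280


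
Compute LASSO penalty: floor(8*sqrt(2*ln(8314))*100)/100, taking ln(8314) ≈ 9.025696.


ln(8314) ≈ 9.025696.
2*ln(n) ≈ 18.051392.
sqrt(2*ln(n)) ≈ sqrt(18.051392) ≈ 4.248693.
lambda ≈ 8*4.248693 = 33.989544.
floor(lambda*100)/100 = 33.98.

33.98


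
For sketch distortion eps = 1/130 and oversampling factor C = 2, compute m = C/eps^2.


1/eps = 130.
(1/eps)^2 = 16900.
m = 2*16900 = 33800.

33800


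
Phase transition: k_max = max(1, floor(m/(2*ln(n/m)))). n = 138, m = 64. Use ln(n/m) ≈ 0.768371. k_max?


n/m = 138/64 = 69/32.
ln(n/m) ≈ 0.768371.
2*ln(n/m) ≈ 1.536742.
m/(2*ln(n/m)) ≈ 64/1.536742 ≈ 41.6465.
floor = 41.
k_max = max(1, 41) = 41.

41


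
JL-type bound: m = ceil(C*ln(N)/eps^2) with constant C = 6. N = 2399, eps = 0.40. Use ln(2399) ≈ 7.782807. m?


ln(2399) ≈ 7.782807.
eps^2 = 0.40^2 = 0.16.
C*ln(N)/eps^2 ≈ 6*7.782807/0.16 ≈ 291.8553.
m = ceil(291.8553) = 292.

292


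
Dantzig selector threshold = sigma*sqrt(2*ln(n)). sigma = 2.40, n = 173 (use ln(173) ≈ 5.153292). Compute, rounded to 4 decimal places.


ln(173) ≈ 5.153292.
2*ln(n) ≈ 10.306584.
sqrt(2*ln(n)) ≈ sqrt(10.306584) ≈ 3.210387.
threshold ≈ 2.40*3.210387 = 7.7049288 ≈ 7.7049.

7.7049


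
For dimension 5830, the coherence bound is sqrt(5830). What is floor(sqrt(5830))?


76^2 = 5776 <= 5830 < 5929 = 77^2, so 76 <= sqrt(5830) < 77.
floor(sqrt(5830)) = 76.

76


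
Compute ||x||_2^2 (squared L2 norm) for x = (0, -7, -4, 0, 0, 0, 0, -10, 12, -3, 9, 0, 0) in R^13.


Non-zero entries: [(1, -7), (2, -4), (7, -10), (8, 12), (9, -3), (10, 9)]
Squares: [49, 16, 100, 144, 9, 81]
||x||_2^2 = sum = 399.

399


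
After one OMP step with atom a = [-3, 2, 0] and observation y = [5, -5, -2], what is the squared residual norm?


a^T a = 13.
a^T y = -25.
coeff = -25/13 = -25/13.
||r||^2 = 77/13.

77/13


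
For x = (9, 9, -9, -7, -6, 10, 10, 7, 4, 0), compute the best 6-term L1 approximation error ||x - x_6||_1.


Sorted |x_i| descending: [10, 10, 9, 9, 9, 7, 7, 6, 4, 0]
Keep top 6: [10, 10, 9, 9, 9, 7]
Tail entries: [7, 6, 4, 0]
L1 error = sum of tail = 17.

17


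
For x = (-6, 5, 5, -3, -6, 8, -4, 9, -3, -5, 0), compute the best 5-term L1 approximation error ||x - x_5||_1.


Sorted |x_i| descending: [9, 8, 6, 6, 5, 5, 5, 4, 3, 3, 0]
Keep top 5: [9, 8, 6, 6, 5]
Tail entries: [5, 5, 4, 3, 3, 0]
L1 error = sum of tail = 20.

20


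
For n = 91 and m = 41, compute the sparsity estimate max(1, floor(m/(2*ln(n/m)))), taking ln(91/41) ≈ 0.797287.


n/m = 91/41.
ln(n/m) ≈ 0.797287.
2*ln(n/m) ≈ 1.594574.
m/(2*ln(n/m)) ≈ 41/1.594574 ≈ 25.7122.
floor = 25.
k_max = max(1, 25) = 25.

25


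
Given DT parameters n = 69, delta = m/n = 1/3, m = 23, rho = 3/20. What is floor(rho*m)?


m = 1/3*69 = 23.
rho = 3/20.
rho*m = 3/20*23 = 3.45.
k = floor(3.45) = 3.

3


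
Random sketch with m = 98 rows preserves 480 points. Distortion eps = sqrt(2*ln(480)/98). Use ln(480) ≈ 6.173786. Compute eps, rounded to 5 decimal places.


ln(480) ≈ 6.173786.
2*ln(N)/m ≈ 2*6.173786/98 ≈ 0.12599563.
eps = sqrt(0.12599563) ≈ 0.3549586 ≈ 0.35496.

0.35496


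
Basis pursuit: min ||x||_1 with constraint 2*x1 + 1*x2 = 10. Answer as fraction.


Axis intercepts:
  x1 = 5, x2 = 0: L1 = 5
  x1 = 0, x2 = 10: L1 = 10
x* = (5, 0)
||x*||_1 = 5.

5


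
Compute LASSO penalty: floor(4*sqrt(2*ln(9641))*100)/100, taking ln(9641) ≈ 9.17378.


ln(9641) ≈ 9.17378.
2*ln(n) ≈ 18.34756.
sqrt(2*ln(n)) ≈ sqrt(18.34756) ≈ 4.283405.
lambda ≈ 4*4.283405 = 17.13362.
floor(lambda*100)/100 = 17.13.

17.13


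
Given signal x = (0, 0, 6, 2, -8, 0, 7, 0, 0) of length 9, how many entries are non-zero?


Non-zero positions: [2, 3, 4, 6].
Sparsity = 4.

4


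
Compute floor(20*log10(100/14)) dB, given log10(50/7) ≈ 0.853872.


||x||/||e|| = 100/14 = 50/7.
log10(50/7) ≈ 0.853872.
20*log10(||x||/||e||) ≈ 20*0.853872 = 17.07744.
floor(17.07744) = 17.

17


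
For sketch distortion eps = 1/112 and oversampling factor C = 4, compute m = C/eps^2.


1/eps = 112.
(1/eps)^2 = 12544.
m = 4*12544 = 50176.

50176


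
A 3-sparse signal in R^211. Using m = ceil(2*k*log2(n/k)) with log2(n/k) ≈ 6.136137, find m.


log2(n/k) = log2(211/3) ≈ 6.136137.
2*k*log2(n/k) ≈ 2*3*6.136137 = 36.816822.
m = ceil(36.816822) = 37.

37


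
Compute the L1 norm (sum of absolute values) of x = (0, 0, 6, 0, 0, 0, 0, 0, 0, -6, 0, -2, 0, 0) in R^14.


Non-zero entries: [(2, 6), (9, -6), (11, -2)]
Absolute values: [6, 6, 2]
||x||_1 = sum = 14.

14


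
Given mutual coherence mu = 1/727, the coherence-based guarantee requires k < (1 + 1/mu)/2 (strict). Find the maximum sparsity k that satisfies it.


1/mu = 727.
1 + 1/mu = 728.
(1 + 1/mu)/2 = 364 is an integer and the inequality is strict, so k_max = 364 - 1 = 363.

363


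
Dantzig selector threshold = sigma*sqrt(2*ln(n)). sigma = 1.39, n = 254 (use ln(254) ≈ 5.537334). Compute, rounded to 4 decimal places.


ln(254) ≈ 5.537334.
2*ln(n) ≈ 11.074668.
sqrt(2*ln(n)) ≈ sqrt(11.074668) ≈ 3.327862.
threshold ≈ 1.39*3.327862 = 4.62572818 ≈ 4.6257.

4.6257


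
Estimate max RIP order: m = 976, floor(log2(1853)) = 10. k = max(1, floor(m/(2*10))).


floor(log2(1853)) = 10.
2*10 = 20.
m/(2*floor(log2(n))) = 976/20 ≈ 48.8.
floor = 48.
k = max(1, 48) = 48.

48


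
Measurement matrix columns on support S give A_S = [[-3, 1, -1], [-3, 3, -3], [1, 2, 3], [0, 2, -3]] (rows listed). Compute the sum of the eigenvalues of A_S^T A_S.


Sum of eigenvalues of A_S^T A_S = trace(A_S^T A_S) = sum of squared column norms of A_S.
A_S^T A_S diagonal: [19, 18, 28].
trace = 19 + 18 + 28 = 65.

65


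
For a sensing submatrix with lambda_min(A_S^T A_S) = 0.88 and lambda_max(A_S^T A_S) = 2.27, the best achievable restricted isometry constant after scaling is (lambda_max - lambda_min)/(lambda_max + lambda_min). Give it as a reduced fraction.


lambda_max - lambda_min = 2.27 - 0.88 = 1.39.
lambda_max + lambda_min = 2.27 + 0.88 = 3.15.
delta = 1.39/3.15 = 139/315.

139/315


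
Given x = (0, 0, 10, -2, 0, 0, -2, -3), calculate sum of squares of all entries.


Non-zero entries: [(2, 10), (3, -2), (6, -2), (7, -3)]
Squares: [100, 4, 4, 9]
||x||_2^2 = sum = 117.

117


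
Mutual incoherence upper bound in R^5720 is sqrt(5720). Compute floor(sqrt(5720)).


75^2 = 5625 <= 5720 < 5776 = 76^2, so 75 <= sqrt(5720) < 76.
floor(sqrt(5720)) = 75.

75


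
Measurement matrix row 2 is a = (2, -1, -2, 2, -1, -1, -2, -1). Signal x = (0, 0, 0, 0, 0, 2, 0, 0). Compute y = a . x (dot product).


Non-zero terms: ['-1*2']
Products: [-2]
y = sum = -2.

-2


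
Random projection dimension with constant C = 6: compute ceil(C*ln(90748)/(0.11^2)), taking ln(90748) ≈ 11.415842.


ln(90748) ≈ 11.415842.
eps^2 = 0.11^2 = 0.0121.
C*ln(N)/eps^2 ≈ 6*11.415842/0.0121 ≈ 5660.7481.
m = ceil(5660.7481) = 5661.

5661


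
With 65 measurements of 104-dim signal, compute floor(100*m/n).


100*m/n = 100*65/104 ≈ 62.5.
floor = 62.

62


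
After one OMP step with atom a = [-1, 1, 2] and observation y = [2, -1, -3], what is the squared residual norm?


a^T a = 6.
a^T y = -9.
coeff = -9/6 = -3/2.
||r||^2 = 1/2.

1/2


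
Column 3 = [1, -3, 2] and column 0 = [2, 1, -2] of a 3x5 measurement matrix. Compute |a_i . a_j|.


Inner product: 1*2 + -3*1 + 2*-2
Products: [2, -3, -4]
Sum = -5.
|dot| = 5.

5


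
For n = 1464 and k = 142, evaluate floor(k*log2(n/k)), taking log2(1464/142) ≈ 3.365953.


log2(n/k) = log2(1464/142) ≈ 3.365953.
k*log2(n/k) ≈ 142*3.365953 = 477.965326.
floor(477.965326) = 477.

477


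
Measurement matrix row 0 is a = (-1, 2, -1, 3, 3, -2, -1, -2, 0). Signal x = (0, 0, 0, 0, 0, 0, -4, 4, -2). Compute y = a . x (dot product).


Non-zero terms: ['-1*-4', '-2*4', '0*-2']
Products: [4, -8, 0]
y = sum = -4.

-4


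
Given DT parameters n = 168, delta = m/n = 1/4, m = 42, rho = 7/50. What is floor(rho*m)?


m = 1/4*168 = 42.
rho = 7/50.
rho*m = 7/50*42 = 5.88.
k = floor(5.88) = 5.

5


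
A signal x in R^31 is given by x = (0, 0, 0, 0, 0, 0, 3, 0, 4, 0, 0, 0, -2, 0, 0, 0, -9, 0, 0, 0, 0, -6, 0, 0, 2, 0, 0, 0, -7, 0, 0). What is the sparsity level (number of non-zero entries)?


Non-zero positions: [6, 8, 12, 16, 21, 24, 28].
Sparsity = 7.

7


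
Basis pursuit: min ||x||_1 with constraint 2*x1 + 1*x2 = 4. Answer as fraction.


Axis intercepts:
  x1 = 2, x2 = 0: L1 = 2
  x1 = 0, x2 = 4: L1 = 4
x* = (2, 0)
||x*||_1 = 2.

2


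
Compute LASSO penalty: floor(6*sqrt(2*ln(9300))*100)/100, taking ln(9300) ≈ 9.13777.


ln(9300) ≈ 9.13777.
2*ln(n) ≈ 18.27554.
sqrt(2*ln(n)) ≈ sqrt(18.27554) ≈ 4.27499.
lambda ≈ 6*4.27499 = 25.64994.
floor(lambda*100)/100 = 25.64.

25.64


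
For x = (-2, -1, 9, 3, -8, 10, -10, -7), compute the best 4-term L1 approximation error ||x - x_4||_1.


Sorted |x_i| descending: [10, 10, 9, 8, 7, 3, 2, 1]
Keep top 4: [10, 10, 9, 8]
Tail entries: [7, 3, 2, 1]
L1 error = sum of tail = 13.

13


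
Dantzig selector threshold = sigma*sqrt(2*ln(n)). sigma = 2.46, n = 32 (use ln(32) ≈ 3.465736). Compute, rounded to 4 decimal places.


ln(32) ≈ 3.465736.
2*ln(n) ≈ 6.931472.
sqrt(2*ln(n)) ≈ sqrt(6.931472) ≈ 2.632769.
threshold ≈ 2.46*2.632769 = 6.47661174 ≈ 6.4766.

6.4766


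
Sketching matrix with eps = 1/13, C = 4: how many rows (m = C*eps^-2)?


1/eps = 13.
(1/eps)^2 = 169.
m = 4*169 = 676.

676


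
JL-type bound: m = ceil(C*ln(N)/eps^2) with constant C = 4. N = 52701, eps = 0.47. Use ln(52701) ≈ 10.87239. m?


ln(52701) ≈ 10.87239.
eps^2 = 0.47^2 = 0.2209.
C*ln(N)/eps^2 ≈ 4*10.87239/0.2209 ≈ 196.8744.
m = ceil(196.8744) = 197.

197


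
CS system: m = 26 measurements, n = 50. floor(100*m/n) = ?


100*m/n = 100*26/50 ≈ 52.0.
floor = 52.

52


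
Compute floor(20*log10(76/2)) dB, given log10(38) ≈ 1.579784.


||x||/||e|| = 76/2 = 38.
log10(38) ≈ 1.579784.
20*log10(||x||/||e||) ≈ 20*1.579784 = 31.59568.
floor(31.59568) = 31.

31


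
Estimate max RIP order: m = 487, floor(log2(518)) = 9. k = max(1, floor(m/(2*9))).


floor(log2(518)) = 9.
2*9 = 18.
m/(2*floor(log2(n))) = 487/18 ≈ 27.0556.
floor = 27.
k = max(1, 27) = 27.

27


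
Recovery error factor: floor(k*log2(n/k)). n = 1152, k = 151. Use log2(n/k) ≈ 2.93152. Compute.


log2(n/k) = log2(1152/151) ≈ 2.93152.
k*log2(n/k) ≈ 151*2.93152 = 442.65952.
floor(442.65952) = 442.

442


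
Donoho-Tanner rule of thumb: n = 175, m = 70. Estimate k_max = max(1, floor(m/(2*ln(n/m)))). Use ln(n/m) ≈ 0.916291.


n/m = 175/70 = 5/2.
ln(n/m) ≈ 0.916291.
2*ln(n/m) ≈ 1.832582.
m/(2*ln(n/m)) ≈ 70/1.832582 ≈ 38.1975.
floor = 38.
k_max = max(1, 38) = 38.

38


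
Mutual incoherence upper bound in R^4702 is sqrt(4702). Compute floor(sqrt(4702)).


68^2 = 4624 <= 4702 < 4761 = 69^2, so 68 <= sqrt(4702) < 69.
floor(sqrt(4702)) = 68.

68


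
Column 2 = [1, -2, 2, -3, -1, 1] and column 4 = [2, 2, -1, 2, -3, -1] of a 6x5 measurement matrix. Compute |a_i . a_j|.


Inner product: 1*2 + -2*2 + 2*-1 + -3*2 + -1*-3 + 1*-1
Products: [2, -4, -2, -6, 3, -1]
Sum = -8.
|dot| = 8.

8


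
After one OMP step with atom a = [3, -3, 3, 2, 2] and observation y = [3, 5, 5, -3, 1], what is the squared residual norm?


a^T a = 35.
a^T y = 5.
coeff = 5/35 = 1/7.
||r||^2 = 478/7.

478/7


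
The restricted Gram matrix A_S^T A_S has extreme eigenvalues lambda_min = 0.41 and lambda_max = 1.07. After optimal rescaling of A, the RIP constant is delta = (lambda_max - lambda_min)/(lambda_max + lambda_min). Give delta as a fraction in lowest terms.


lambda_max - lambda_min = 1.07 - 0.41 = 0.66.
lambda_max + lambda_min = 1.07 + 0.41 = 1.48.
delta = 0.66/1.48 = 66/148 = 33/74.

33/74


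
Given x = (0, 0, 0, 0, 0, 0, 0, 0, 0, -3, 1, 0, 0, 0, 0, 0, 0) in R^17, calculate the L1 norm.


Non-zero entries: [(9, -3), (10, 1)]
Absolute values: [3, 1]
||x||_1 = sum = 4.

4


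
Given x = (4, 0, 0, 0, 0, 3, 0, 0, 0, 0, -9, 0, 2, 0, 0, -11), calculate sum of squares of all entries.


Non-zero entries: [(0, 4), (5, 3), (10, -9), (12, 2), (15, -11)]
Squares: [16, 9, 81, 4, 121]
||x||_2^2 = sum = 231.

231


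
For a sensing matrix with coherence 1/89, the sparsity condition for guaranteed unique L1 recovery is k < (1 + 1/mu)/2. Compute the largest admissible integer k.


1/mu = 89.
1 + 1/mu = 90.
(1 + 1/mu)/2 = 45 is an integer and the inequality is strict, so k_max = 45 - 1 = 44.

44


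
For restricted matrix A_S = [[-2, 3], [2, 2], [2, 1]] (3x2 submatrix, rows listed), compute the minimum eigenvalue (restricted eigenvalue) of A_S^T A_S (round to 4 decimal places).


A_S^T A_S = [[12, 0], [0, 14]].
trace = 26.
det = 168.
disc = trace^2 - 4*det = 676 - 4*168 = 4.
sqrt(4) = 2.
lam_min = (26 - 2)/2 = 12 = 12.0000.

12.0000


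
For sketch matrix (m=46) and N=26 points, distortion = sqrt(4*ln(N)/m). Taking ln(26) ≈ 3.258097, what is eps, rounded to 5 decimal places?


ln(26) ≈ 3.258097.
4*ln(N)/m ≈ 4*3.258097/46 ≈ 0.28331278.
eps = sqrt(0.28331278) ≈ 0.5322713 ≈ 0.53227.

0.53227


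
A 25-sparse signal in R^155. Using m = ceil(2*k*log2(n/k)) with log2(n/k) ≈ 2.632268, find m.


log2(n/k) = log2(155/25) ≈ 2.632268.
2*k*log2(n/k) ≈ 2*25*2.632268 = 131.6134.
m = ceil(131.6134) = 132.

132


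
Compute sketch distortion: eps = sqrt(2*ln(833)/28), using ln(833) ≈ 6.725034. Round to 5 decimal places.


ln(833) ≈ 6.725034.
2*ln(N)/m ≈ 2*6.725034/28 ≈ 0.48035957.
eps = sqrt(0.48035957) ≈ 0.6930798 ≈ 0.69308.

0.69308


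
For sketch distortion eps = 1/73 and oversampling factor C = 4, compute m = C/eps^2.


1/eps = 73.
(1/eps)^2 = 5329.
m = 4*5329 = 21316.

21316


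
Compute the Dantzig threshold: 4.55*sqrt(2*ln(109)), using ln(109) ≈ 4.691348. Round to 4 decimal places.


ln(109) ≈ 4.691348.
2*ln(n) ≈ 9.382696.
sqrt(2*ln(n)) ≈ sqrt(9.382696) ≈ 3.063119.
threshold ≈ 4.55*3.063119 = 13.93719145 ≈ 13.9372.

13.9372


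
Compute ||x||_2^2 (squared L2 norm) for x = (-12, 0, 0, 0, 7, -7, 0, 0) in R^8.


Non-zero entries: [(0, -12), (4, 7), (5, -7)]
Squares: [144, 49, 49]
||x||_2^2 = sum = 242.

242


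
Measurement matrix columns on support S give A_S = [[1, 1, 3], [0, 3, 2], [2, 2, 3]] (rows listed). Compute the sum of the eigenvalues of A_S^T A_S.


Sum of eigenvalues of A_S^T A_S = trace(A_S^T A_S) = sum of squared column norms of A_S.
A_S^T A_S diagonal: [5, 14, 22].
trace = 5 + 14 + 22 = 41.

41


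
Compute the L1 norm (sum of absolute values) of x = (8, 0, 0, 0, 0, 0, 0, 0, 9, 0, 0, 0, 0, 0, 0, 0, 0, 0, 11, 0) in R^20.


Non-zero entries: [(0, 8), (8, 9), (18, 11)]
Absolute values: [8, 9, 11]
||x||_1 = sum = 28.

28


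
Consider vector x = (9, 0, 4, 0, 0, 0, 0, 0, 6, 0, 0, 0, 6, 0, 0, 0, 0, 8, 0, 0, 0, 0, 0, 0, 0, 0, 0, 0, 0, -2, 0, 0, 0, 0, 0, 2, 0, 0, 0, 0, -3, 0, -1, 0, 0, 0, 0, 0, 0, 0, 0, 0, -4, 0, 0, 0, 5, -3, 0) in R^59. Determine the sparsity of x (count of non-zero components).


Non-zero positions: [0, 2, 8, 12, 17, 29, 35, 40, 42, 52, 56, 57].
Sparsity = 12.

12


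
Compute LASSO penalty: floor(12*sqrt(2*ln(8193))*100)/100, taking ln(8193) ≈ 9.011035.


ln(8193) ≈ 9.011035.
2*ln(n) ≈ 18.02207.
sqrt(2*ln(n)) ≈ sqrt(18.02207) ≈ 4.245241.
lambda ≈ 12*4.245241 = 50.942892.
floor(lambda*100)/100 = 50.94.

50.94


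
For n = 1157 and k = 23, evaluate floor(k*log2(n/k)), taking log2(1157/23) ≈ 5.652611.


log2(n/k) = log2(1157/23) ≈ 5.652611.
k*log2(n/k) ≈ 23*5.652611 = 130.010053.
floor(130.010053) = 130.

130


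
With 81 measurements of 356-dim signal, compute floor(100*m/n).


100*m/n = 100*81/356 ≈ 22.7528.
floor = 22.

22


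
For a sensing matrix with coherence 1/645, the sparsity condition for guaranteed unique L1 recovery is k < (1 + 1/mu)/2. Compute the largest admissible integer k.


1/mu = 645.
1 + 1/mu = 646.
(1 + 1/mu)/2 = 323 is an integer and the inequality is strict, so k_max = 323 - 1 = 322.

322


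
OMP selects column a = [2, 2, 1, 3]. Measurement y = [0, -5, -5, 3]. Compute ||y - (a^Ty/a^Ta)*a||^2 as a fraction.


a^T a = 18.
a^T y = -6.
coeff = -6/18 = -1/3.
||r||^2 = 57.

57


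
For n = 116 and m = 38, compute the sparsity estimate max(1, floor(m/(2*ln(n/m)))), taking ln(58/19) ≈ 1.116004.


n/m = 116/38 = 58/19.
ln(n/m) ≈ 1.116004.
2*ln(n/m) ≈ 2.232008.
m/(2*ln(n/m)) ≈ 38/2.232008 ≈ 17.025.
floor = 17.
k_max = max(1, 17) = 17.

17


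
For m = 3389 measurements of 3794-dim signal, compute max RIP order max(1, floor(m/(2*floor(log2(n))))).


floor(log2(3794)) = 11.
2*11 = 22.
m/(2*floor(log2(n))) = 3389/22 ≈ 154.0455.
floor = 154.
k = max(1, 154) = 154.

154


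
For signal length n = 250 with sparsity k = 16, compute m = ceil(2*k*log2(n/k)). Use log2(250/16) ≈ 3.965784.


log2(n/k) = log2(250/16) ≈ 3.965784.
2*k*log2(n/k) ≈ 2*16*3.965784 = 126.905088.
m = ceil(126.905088) = 127.

127


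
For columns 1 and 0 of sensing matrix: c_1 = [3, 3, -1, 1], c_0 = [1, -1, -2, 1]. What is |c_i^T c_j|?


Inner product: 3*1 + 3*-1 + -1*-2 + 1*1
Products: [3, -3, 2, 1]
Sum = 3.
|dot| = 3.

3


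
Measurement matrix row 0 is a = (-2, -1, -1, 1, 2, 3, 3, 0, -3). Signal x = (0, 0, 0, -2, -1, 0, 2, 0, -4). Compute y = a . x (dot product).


Non-zero terms: ['1*-2', '2*-1', '3*2', '-3*-4']
Products: [-2, -2, 6, 12]
y = sum = 14.

14


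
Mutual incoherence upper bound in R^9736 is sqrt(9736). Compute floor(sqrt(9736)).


98^2 = 9604 <= 9736 < 9801 = 99^2, so 98 <= sqrt(9736) < 99.
floor(sqrt(9736)) = 98.

98


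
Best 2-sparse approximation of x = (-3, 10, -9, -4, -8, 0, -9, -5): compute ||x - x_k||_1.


Sorted |x_i| descending: [10, 9, 9, 8, 5, 4, 3, 0]
Keep top 2: [10, 9]
Tail entries: [9, 8, 5, 4, 3, 0]
L1 error = sum of tail = 29.

29


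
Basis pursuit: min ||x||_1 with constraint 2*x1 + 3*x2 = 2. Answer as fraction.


Axis intercepts:
  x1 = 1, x2 = 0: L1 = 1
  x1 = 0, x2 = 2/3: L1 = 2/3
x* = (0, 2/3)
||x*||_1 = 2/3.

2/3


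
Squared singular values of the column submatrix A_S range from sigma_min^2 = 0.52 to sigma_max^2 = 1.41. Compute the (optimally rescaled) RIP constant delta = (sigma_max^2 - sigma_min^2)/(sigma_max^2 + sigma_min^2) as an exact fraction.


lambda_max - lambda_min = 1.41 - 0.52 = 0.89.
lambda_max + lambda_min = 1.41 + 0.52 = 1.93.
delta = 0.89/1.93 = 89/193.

89/193


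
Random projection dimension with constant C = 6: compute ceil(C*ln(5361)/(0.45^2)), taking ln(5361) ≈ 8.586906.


ln(5361) ≈ 8.586906.
eps^2 = 0.45^2 = 0.2025.
C*ln(N)/eps^2 ≈ 6*8.586906/0.2025 ≈ 254.4268.
m = ceil(254.4268) = 255.

255


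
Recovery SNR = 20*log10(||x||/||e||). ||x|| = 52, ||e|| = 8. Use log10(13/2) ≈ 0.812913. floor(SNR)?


||x||/||e|| = 52/8 = 13/2.
log10(13/2) ≈ 0.812913.
20*log10(||x||/||e||) ≈ 20*0.812913 = 16.25826.
floor(16.25826) = 16.

16


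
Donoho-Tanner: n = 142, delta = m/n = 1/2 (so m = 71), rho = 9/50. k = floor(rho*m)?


m = 1/2*142 = 71.
rho = 9/50.
rho*m = 9/50*71 = 12.78.
k = floor(12.78) = 12.

12


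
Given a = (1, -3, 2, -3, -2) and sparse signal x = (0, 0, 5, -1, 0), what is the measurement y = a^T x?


Non-zero terms: ['2*5', '-3*-1']
Products: [10, 3]
y = sum = 13.

13


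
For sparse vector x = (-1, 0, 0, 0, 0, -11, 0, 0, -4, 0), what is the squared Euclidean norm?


Non-zero entries: [(0, -1), (5, -11), (8, -4)]
Squares: [1, 121, 16]
||x||_2^2 = sum = 138.

138


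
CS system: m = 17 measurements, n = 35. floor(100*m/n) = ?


100*m/n = 100*17/35 ≈ 48.5714.
floor = 48.

48


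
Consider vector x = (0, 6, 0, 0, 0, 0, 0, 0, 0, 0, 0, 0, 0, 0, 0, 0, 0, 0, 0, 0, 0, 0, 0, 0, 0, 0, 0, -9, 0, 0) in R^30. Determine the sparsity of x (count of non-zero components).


Non-zero positions: [1, 27].
Sparsity = 2.

2


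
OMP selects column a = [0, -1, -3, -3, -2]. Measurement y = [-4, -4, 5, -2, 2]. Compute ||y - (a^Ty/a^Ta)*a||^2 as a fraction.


a^T a = 23.
a^T y = -9.
coeff = -9/23 = -9/23.
||r||^2 = 1414/23.

1414/23


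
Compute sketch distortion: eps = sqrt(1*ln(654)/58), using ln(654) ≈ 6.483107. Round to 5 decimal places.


ln(654) ≈ 6.483107.
1*ln(N)/m ≈ 1*6.483107/58 ≈ 0.11177771.
eps = sqrt(0.11177771) ≈ 0.3343317 ≈ 0.33433.

0.33433


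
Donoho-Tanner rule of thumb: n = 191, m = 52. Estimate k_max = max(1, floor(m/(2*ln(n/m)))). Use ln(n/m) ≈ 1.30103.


n/m = 191/52.
ln(n/m) ≈ 1.30103.
2*ln(n/m) ≈ 2.60206.
m/(2*ln(n/m)) ≈ 52/2.60206 ≈ 19.9842.
floor = 19.
k_max = max(1, 19) = 19.

19


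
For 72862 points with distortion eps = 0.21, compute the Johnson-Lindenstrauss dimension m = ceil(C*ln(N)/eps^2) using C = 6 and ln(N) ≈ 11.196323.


ln(72862) ≈ 11.196323.
eps^2 = 0.21^2 = 0.0441.
C*ln(N)/eps^2 ≈ 6*11.196323/0.0441 ≈ 1523.3093.
m = ceil(1523.3093) = 1524.

1524


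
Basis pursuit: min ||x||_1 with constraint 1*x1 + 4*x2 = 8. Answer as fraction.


Axis intercepts:
  x1 = 8, x2 = 0: L1 = 8
  x1 = 0, x2 = 2: L1 = 2
x* = (0, 2)
||x*||_1 = 2.

2


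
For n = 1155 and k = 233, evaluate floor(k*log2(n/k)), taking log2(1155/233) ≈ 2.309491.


log2(n/k) = log2(1155/233) ≈ 2.309491.
k*log2(n/k) ≈ 233*2.309491 = 538.111403.
floor(538.111403) = 538.

538


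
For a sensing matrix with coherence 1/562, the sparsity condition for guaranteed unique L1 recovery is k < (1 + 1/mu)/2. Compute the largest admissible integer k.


1/mu = 562.
1 + 1/mu = 563.
(1 + 1/mu)/2 = 281.5 is not an integer, so k_max = floor(281.5) = 281.

281


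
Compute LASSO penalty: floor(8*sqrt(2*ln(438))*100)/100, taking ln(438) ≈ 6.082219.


ln(438) ≈ 6.082219.
2*ln(n) ≈ 12.164438.
sqrt(2*ln(n)) ≈ sqrt(12.164438) ≈ 3.487755.
lambda ≈ 8*3.487755 = 27.90204.
floor(lambda*100)/100 = 27.90.

27.90


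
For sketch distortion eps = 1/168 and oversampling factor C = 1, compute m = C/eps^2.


1/eps = 168.
(1/eps)^2 = 28224.
m = 1*28224 = 28224.

28224


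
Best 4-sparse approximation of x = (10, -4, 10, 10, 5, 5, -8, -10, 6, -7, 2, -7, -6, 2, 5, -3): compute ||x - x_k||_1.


Sorted |x_i| descending: [10, 10, 10, 10, 8, 7, 7, 6, 6, 5, 5, 5, 4, 3, 2, 2]
Keep top 4: [10, 10, 10, 10]
Tail entries: [8, 7, 7, 6, 6, 5, 5, 5, 4, 3, 2, 2]
L1 error = sum of tail = 60.

60


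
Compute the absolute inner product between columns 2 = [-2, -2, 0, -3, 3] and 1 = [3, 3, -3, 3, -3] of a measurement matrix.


Inner product: -2*3 + -2*3 + 0*-3 + -3*3 + 3*-3
Products: [-6, -6, 0, -9, -9]
Sum = -30.
|dot| = 30.

30


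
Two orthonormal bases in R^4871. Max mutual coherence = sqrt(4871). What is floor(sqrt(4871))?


69^2 = 4761 <= 4871 < 4900 = 70^2, so 69 <= sqrt(4871) < 70.
floor(sqrt(4871)) = 69.

69


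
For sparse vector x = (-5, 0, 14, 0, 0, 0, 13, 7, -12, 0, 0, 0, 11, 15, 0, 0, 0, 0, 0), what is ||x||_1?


Non-zero entries: [(0, -5), (2, 14), (6, 13), (7, 7), (8, -12), (12, 11), (13, 15)]
Absolute values: [5, 14, 13, 7, 12, 11, 15]
||x||_1 = sum = 77.

77


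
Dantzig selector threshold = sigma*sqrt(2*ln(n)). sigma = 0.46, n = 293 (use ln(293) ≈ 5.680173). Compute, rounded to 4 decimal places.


ln(293) ≈ 5.680173.
2*ln(n) ≈ 11.360346.
sqrt(2*ln(n)) ≈ sqrt(11.360346) ≈ 3.370511.
threshold ≈ 0.46*3.370511 = 1.55043506 ≈ 1.5504.

1.5504


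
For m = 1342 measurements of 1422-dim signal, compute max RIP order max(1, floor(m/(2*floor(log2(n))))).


floor(log2(1422)) = 10.
2*10 = 20.
m/(2*floor(log2(n))) = 1342/20 ≈ 67.1.
floor = 67.
k = max(1, 67) = 67.

67


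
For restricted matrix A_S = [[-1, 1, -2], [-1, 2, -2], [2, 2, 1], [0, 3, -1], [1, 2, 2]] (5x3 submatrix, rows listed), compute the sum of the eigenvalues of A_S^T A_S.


Sum of eigenvalues of A_S^T A_S = trace(A_S^T A_S) = sum of squared column norms of A_S.
A_S^T A_S diagonal: [7, 22, 14].
trace = 7 + 22 + 14 = 43.

43
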